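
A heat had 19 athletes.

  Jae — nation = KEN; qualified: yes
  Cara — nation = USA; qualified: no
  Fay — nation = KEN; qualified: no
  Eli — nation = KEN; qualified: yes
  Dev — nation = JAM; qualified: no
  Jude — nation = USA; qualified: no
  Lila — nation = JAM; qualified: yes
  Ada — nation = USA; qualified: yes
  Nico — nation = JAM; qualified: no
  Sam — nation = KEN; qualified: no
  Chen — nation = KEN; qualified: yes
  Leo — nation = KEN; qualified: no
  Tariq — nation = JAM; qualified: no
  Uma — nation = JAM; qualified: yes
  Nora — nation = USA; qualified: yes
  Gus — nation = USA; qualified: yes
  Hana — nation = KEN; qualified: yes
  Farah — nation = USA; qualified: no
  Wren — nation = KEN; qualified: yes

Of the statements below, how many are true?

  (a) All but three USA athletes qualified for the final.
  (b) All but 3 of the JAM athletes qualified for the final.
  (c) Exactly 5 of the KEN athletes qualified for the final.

(a) USA: |A| = 6, |A ∩ B| = 3; needs |A ∖ B| = 3 — true.
(b) JAM: |A| = 5, |A ∩ B| = 2; needs |A ∖ B| = 3 — true.
(c) KEN: |A| = 8, |A ∩ B| = 5; needs |A ∩ B| = 5 — true.

3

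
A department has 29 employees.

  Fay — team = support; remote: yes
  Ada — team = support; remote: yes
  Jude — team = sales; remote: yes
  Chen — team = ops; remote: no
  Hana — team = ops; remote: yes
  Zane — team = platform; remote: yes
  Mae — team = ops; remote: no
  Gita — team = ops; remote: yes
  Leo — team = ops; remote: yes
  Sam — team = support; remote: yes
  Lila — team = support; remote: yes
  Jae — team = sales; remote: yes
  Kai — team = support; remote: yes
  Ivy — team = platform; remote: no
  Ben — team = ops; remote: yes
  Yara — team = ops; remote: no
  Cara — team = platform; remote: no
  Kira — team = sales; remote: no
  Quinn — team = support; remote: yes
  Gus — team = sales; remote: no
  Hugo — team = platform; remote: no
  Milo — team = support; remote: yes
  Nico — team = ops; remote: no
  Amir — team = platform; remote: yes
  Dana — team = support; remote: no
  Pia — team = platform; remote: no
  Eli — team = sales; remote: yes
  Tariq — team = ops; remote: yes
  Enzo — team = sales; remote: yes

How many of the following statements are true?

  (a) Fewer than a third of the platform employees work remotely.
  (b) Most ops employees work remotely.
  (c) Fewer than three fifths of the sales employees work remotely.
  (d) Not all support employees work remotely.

(a) platform: |A| = 6, |A ∩ B| = 2; needs |A ∩ B| / |A| < 1/3 — false.
(b) ops: |A| = 9, |A ∩ B| = 5; needs |A ∩ B| > |A ∖ B| — true.
(c) sales: |A| = 6, |A ∩ B| = 4; needs |A ∩ B| / |A| < 3/5 — false.
(d) support: |A| = 8, |A ∩ B| = 7; needs A ⊄ B (|A ∖ B| ≥ 1) — true.

2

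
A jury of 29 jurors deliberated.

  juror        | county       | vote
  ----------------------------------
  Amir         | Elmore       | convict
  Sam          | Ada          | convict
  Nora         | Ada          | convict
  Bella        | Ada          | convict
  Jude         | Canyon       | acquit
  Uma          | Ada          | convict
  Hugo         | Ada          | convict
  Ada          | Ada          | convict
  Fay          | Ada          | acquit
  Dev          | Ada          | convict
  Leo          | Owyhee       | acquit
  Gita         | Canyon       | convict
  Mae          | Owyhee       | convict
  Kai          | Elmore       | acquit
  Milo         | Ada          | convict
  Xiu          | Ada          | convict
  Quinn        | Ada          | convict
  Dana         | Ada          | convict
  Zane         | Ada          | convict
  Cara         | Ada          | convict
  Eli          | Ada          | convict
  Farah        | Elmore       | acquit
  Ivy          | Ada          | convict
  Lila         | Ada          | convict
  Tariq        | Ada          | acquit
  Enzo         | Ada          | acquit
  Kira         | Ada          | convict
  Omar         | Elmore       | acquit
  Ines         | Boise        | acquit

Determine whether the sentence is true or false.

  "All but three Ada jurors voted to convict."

The determiner here denotes the relation: |A ∖ B| = 3.
|A| = 20, |A ∩ B| = 17, |A ∖ B| = 3.
|A ∖ B| = 3, so the statement is true.

True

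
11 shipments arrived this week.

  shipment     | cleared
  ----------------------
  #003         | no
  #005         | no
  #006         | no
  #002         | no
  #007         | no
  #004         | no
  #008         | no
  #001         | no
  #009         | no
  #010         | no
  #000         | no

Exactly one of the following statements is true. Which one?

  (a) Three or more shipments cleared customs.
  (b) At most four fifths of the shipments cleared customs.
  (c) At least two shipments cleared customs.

|A| = 11, |A ∩ B| = 0, |A ∖ B| = 11.
(a) requires |A ∩ B| ≥ 3: false.
(b) requires |A ∩ B| / |A| ≤ 4/5: true.
(c) requires |A ∩ B| ≥ 2: false.

(b)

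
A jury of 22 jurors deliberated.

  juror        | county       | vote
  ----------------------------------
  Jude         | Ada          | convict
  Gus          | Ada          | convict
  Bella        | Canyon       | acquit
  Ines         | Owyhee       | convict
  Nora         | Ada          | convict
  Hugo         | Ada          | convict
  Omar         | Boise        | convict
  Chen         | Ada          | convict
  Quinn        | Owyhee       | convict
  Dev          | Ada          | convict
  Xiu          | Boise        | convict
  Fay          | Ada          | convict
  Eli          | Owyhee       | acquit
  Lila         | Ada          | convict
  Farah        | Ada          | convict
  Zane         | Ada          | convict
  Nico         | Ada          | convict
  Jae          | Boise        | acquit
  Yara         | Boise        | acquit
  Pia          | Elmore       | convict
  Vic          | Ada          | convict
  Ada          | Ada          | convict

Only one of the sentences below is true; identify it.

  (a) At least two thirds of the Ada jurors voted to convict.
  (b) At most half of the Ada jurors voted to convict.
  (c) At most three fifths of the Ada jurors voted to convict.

(a)

|A| = 13, |A ∩ B| = 13, |A ∖ B| = 0.
(a) requires |A ∩ B| / |A| ≥ 2/3: true.
(b) requires |A ∩ B| ≤ |A ∖ B|: false.
(c) requires |A ∩ B| / |A| ≤ 3/5: false.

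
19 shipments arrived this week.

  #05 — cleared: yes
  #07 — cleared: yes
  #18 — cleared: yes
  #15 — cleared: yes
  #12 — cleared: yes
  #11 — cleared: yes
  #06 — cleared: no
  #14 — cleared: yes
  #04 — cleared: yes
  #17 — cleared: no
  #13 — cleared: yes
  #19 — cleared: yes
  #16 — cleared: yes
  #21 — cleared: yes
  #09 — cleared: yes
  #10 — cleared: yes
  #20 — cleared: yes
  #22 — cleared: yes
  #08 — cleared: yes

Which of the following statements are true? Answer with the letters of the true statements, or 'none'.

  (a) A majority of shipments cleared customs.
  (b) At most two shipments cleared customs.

|A| = 19, |A ∩ B| = 17, |A ∖ B| = 2.
(a) |A ∩ B| > |A ∖ B|: holds.
(b) |A ∩ B| ≤ 2: fails.

(a)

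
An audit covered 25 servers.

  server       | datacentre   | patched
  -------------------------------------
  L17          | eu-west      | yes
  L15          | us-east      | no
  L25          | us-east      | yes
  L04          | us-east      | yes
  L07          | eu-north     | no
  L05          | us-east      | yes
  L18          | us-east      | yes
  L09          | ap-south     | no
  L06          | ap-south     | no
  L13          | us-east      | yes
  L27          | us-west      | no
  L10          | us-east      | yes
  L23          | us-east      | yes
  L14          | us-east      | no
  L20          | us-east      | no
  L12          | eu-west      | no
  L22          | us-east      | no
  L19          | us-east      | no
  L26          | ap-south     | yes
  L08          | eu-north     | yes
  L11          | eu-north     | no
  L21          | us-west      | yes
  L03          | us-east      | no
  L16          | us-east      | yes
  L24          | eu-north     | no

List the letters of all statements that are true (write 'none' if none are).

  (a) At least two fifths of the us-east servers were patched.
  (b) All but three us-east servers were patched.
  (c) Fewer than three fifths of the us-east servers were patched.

|A| = 14, |A ∩ B| = 8, |A ∖ B| = 6.
(a) |A ∩ B| / |A| ≥ 2/5: holds.
(b) |A ∖ B| = 3: fails.
(c) |A ∩ B| / |A| < 3/5: holds.

(a), (c)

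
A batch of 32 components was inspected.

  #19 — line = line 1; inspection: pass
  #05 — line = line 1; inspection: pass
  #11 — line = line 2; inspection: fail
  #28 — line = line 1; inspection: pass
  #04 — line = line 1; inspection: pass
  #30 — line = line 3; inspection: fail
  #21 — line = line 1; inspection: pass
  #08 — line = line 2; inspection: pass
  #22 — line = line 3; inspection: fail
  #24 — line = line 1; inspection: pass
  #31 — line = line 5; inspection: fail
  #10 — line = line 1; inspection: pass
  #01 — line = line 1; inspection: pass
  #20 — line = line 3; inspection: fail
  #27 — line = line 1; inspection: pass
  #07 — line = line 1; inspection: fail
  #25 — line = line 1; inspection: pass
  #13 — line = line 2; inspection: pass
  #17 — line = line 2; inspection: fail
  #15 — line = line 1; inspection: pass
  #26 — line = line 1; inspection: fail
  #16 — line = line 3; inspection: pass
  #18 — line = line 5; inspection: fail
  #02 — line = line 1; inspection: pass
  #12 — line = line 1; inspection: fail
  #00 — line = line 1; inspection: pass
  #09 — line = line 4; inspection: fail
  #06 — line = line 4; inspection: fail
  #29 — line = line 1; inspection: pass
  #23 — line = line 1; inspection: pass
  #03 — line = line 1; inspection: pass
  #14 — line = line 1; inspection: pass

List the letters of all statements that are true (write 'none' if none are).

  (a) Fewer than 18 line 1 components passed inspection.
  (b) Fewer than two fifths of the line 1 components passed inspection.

|A| = 20, |A ∩ B| = 17, |A ∖ B| = 3.
(a) |A ∩ B| < 18: holds.
(b) |A ∩ B| / |A| < 2/5: fails.

(a)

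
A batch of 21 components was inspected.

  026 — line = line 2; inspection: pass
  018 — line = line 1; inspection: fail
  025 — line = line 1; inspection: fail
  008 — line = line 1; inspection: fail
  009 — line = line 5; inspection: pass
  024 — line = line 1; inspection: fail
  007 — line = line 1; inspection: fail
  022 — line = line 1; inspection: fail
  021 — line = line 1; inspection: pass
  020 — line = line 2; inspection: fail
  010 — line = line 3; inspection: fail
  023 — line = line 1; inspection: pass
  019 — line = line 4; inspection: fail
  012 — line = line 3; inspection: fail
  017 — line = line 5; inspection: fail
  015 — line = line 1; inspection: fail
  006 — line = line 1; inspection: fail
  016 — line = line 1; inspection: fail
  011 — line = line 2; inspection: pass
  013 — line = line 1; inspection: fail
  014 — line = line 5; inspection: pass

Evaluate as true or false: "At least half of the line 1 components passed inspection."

'At least half of the line 1 components passed inspection' holds iff |A ∩ B| ≥ |A ∖ B|.
A (the restrictor) = {018, 025, 008, 024, 007, 022, 021, 023, 015, 006, 016, 013}, |A| = 12.
A ∩ B = {021, 023}, so |A ∩ B| = 2.
A ∖ B = {018, 025, 008, 024, 007, 022, 015, 006, 016, 013}, so |A ∖ B| = 10.
2 < 10, so the statement is false.

False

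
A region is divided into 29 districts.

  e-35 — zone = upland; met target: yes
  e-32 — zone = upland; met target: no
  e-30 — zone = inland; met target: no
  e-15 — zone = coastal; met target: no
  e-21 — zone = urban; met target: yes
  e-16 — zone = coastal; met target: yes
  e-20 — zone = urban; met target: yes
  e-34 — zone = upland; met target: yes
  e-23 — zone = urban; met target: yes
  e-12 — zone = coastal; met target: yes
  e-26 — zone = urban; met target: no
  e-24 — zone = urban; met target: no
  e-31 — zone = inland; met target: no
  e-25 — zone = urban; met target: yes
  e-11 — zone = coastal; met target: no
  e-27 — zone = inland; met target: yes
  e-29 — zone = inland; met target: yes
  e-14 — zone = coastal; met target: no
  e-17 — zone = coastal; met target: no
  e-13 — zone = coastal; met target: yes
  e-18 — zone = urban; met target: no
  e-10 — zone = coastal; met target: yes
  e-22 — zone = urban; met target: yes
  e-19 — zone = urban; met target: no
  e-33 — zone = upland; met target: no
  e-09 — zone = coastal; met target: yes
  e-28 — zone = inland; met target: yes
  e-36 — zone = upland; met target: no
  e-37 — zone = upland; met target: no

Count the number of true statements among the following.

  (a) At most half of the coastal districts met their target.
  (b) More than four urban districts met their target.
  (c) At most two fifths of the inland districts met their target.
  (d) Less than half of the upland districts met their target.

2

(a) coastal: |A| = 9, |A ∩ B| = 5; needs |A ∩ B| ≤ |A ∖ B| — false.
(b) urban: |A| = 9, |A ∩ B| = 5; needs |A ∩ B| > 4 — true.
(c) inland: |A| = 5, |A ∩ B| = 3; needs |A ∩ B| / |A| ≤ 2/5 — false.
(d) upland: |A| = 6, |A ∩ B| = 2; needs |A ∩ B| < |A ∖ B| — true.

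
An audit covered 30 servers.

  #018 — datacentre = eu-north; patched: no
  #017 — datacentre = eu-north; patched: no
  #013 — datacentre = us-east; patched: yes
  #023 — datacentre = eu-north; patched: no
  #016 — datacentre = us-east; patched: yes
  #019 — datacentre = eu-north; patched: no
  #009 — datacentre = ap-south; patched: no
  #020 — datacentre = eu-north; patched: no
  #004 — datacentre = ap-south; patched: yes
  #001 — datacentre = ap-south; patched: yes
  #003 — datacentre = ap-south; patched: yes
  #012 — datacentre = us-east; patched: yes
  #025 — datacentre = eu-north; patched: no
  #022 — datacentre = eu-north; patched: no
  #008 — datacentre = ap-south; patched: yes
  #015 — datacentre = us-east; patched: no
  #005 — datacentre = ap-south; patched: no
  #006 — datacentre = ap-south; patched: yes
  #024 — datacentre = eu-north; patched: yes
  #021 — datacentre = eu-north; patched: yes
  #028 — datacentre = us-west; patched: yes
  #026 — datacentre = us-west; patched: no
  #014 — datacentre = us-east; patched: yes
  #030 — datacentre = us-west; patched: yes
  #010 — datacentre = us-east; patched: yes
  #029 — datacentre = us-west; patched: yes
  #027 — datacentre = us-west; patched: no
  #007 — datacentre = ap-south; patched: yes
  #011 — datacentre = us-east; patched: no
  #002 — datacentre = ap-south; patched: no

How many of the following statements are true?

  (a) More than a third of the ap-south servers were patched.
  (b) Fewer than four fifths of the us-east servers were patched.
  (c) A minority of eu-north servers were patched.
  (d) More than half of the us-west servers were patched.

(a) ap-south: |A| = 9, |A ∩ B| = 6; needs |A ∩ B| / |A| > 1/3 — true.
(b) us-east: |A| = 7, |A ∩ B| = 5; needs |A ∩ B| / |A| < 4/5 — true.
(c) eu-north: |A| = 9, |A ∩ B| = 2; needs |A ∩ B| < |A ∖ B| — true.
(d) us-west: |A| = 5, |A ∩ B| = 3; needs |A ∩ B| > |A ∖ B| — true.

4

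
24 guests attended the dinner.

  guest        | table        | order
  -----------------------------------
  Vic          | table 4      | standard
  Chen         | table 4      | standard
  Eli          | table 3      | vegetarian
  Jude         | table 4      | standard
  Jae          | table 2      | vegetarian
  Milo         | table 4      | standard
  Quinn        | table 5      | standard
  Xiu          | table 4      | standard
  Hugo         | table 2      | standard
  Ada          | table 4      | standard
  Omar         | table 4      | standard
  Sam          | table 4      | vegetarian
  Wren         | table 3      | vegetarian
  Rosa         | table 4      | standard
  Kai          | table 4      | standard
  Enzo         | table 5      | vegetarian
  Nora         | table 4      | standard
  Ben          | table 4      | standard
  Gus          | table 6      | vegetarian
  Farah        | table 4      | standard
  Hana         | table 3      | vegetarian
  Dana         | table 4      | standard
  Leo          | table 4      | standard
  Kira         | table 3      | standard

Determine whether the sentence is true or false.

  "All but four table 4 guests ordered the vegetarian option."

False

Truth condition: |A ∖ B| = 4.
|A| = 15, |A ∩ B| = 1, |A ∖ B| = 14.
|A ∖ B| = 14, so the statement is false.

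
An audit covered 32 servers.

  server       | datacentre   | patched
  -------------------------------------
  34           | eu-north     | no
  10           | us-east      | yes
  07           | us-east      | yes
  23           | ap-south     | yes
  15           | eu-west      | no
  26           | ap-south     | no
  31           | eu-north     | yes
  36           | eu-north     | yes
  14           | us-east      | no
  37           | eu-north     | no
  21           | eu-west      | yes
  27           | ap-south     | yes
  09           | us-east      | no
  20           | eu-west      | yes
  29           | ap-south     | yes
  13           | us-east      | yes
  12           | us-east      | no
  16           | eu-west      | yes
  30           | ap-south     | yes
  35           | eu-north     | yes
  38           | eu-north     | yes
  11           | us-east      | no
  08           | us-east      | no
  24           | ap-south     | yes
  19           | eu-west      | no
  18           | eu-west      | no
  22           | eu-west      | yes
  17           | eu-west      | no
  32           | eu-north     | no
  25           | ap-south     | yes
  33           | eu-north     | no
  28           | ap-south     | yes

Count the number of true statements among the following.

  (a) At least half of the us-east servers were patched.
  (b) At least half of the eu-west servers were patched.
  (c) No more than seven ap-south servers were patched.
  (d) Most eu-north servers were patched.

(a) us-east: |A| = 8, |A ∩ B| = 3; needs |A ∩ B| ≥ |A ∖ B| — false.
(b) eu-west: |A| = 8, |A ∩ B| = 4; needs |A ∩ B| ≥ |A ∖ B| — true.
(c) ap-south: |A| = 8, |A ∩ B| = 7; needs |A ∩ B| ≤ 7 — true.
(d) eu-north: |A| = 8, |A ∩ B| = 4; needs |A ∩ B| > |A ∖ B| — false.

2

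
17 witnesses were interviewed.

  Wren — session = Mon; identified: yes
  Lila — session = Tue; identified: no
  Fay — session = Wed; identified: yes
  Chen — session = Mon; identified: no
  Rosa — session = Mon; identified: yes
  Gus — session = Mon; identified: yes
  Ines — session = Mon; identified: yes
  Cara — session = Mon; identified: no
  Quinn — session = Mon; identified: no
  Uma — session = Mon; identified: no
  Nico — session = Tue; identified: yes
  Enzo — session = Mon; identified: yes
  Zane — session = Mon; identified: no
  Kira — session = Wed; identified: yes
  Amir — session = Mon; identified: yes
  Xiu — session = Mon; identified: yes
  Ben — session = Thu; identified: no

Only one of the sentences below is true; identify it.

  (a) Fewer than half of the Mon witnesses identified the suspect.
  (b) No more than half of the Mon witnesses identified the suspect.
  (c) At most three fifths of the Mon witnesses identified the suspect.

|A| = 12, |A ∩ B| = 7, |A ∖ B| = 5.
(a) requires |A ∩ B| < |A ∖ B|: false.
(b) requires |A ∩ B| ≤ |A ∖ B|: false.
(c) requires |A ∩ B| / |A| ≤ 3/5: true.

(c)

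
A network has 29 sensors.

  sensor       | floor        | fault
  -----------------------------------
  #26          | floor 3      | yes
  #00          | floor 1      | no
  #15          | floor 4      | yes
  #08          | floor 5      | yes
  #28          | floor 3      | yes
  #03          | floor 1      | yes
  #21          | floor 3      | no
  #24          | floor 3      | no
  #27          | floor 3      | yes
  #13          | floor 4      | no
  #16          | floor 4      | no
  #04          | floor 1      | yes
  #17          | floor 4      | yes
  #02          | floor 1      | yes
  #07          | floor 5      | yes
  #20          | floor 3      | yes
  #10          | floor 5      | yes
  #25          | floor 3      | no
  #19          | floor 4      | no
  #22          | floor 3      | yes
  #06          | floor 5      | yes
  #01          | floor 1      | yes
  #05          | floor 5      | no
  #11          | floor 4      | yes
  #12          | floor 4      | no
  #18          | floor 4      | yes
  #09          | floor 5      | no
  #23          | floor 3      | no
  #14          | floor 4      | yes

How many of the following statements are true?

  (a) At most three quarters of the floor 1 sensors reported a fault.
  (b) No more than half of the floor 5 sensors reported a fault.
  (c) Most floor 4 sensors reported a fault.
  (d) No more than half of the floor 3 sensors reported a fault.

(a) floor 1: |A| = 5, |A ∩ B| = 4; needs |A ∩ B| / |A| ≤ 3/4 — false.
(b) floor 5: |A| = 6, |A ∩ B| = 4; needs |A ∩ B| ≤ |A ∖ B| — false.
(c) floor 4: |A| = 9, |A ∩ B| = 5; needs |A ∩ B| > |A ∖ B| — true.
(d) floor 3: |A| = 9, |A ∩ B| = 5; needs |A ∩ B| ≤ |A ∖ B| — false.

1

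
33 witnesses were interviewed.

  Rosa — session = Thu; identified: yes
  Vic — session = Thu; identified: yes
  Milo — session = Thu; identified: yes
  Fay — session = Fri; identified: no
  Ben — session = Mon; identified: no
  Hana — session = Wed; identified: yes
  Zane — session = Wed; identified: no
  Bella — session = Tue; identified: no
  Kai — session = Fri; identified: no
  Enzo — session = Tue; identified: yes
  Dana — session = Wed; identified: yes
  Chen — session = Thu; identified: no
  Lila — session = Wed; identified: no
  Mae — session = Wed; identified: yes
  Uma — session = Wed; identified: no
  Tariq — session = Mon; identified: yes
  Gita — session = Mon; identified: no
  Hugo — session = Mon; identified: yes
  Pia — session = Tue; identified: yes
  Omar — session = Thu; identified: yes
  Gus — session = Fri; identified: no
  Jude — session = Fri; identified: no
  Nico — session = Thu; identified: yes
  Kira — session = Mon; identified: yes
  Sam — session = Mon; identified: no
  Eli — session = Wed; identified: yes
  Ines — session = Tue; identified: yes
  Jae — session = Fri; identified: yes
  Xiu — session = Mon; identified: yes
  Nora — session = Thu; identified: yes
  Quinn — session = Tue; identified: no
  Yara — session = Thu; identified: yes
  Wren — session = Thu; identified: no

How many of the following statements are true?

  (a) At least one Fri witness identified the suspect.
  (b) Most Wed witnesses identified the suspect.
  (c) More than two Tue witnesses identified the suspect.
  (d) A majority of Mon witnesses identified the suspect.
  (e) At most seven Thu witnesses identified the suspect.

(a) Fri: |A| = 5, |A ∩ B| = 1; needs A ∩ B ≠ ∅ (|A ∩ B| ≥ 1) — true.
(b) Wed: |A| = 7, |A ∩ B| = 4; needs |A ∩ B| > |A ∖ B| — true.
(c) Tue: |A| = 5, |A ∩ B| = 3; needs |A ∩ B| > 2 — true.
(d) Mon: |A| = 7, |A ∩ B| = 4; needs |A ∩ B| > |A ∖ B| — true.
(e) Thu: |A| = 9, |A ∩ B| = 7; needs |A ∩ B| ≤ 7 — true.

5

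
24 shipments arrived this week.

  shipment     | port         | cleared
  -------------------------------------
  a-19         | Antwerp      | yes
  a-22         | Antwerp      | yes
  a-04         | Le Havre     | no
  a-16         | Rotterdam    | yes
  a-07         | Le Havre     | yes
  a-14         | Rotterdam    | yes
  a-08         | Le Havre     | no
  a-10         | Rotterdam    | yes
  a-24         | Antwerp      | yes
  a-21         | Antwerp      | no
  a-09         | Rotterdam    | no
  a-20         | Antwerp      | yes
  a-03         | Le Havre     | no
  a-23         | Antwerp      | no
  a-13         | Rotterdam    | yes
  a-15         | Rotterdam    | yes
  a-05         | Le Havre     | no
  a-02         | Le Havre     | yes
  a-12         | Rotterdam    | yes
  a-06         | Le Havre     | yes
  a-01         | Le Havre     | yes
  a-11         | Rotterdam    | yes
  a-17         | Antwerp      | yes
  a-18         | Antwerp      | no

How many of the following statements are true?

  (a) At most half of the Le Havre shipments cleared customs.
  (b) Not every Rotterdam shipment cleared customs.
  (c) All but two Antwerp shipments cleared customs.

2

(a) Le Havre: |A| = 8, |A ∩ B| = 4; needs |A ∩ B| ≤ |A ∖ B| — true.
(b) Rotterdam: |A| = 8, |A ∩ B| = 7; needs A ⊄ B (|A ∖ B| ≥ 1) — true.
(c) Antwerp: |A| = 8, |A ∩ B| = 5; needs |A ∖ B| = 2 — false.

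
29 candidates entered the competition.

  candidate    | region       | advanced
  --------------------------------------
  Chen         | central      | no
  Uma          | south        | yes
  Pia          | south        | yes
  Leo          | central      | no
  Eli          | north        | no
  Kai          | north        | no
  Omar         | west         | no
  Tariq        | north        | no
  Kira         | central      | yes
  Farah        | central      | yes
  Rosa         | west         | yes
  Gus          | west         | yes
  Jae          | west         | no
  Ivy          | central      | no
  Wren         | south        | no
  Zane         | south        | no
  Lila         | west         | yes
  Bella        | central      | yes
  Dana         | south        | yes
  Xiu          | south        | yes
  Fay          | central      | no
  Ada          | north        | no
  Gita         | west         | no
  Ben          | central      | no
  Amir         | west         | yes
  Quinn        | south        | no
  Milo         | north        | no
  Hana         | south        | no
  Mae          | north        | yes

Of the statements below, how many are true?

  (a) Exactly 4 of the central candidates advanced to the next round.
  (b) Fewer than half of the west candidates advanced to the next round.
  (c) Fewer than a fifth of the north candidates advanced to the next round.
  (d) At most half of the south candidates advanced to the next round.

2

(a) central: |A| = 8, |A ∩ B| = 3; needs |A ∩ B| = 4 — false.
(b) west: |A| = 7, |A ∩ B| = 4; needs |A ∩ B| < |A ∖ B| — false.
(c) north: |A| = 6, |A ∩ B| = 1; needs |A ∩ B| / |A| < 1/5 — true.
(d) south: |A| = 8, |A ∩ B| = 4; needs |A ∩ B| ≤ |A ∖ B| — true.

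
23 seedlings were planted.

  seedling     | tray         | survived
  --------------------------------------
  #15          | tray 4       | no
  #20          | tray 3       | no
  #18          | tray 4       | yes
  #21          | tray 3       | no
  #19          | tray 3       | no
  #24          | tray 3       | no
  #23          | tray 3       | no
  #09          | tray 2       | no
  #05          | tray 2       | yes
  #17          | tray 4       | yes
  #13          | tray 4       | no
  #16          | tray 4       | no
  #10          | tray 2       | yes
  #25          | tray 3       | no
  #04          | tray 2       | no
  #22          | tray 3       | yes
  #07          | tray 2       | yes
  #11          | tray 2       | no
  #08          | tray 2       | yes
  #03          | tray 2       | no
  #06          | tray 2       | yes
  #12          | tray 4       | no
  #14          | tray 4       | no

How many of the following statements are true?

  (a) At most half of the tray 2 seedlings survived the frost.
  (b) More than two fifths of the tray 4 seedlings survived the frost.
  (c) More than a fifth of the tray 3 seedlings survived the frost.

(a) tray 2: |A| = 9, |A ∩ B| = 5; needs |A ∩ B| ≤ |A ∖ B| — false.
(b) tray 4: |A| = 7, |A ∩ B| = 2; needs |A ∩ B| / |A| > 2/5 — false.
(c) tray 3: |A| = 7, |A ∩ B| = 1; needs |A ∩ B| / |A| > 1/5 — false.

0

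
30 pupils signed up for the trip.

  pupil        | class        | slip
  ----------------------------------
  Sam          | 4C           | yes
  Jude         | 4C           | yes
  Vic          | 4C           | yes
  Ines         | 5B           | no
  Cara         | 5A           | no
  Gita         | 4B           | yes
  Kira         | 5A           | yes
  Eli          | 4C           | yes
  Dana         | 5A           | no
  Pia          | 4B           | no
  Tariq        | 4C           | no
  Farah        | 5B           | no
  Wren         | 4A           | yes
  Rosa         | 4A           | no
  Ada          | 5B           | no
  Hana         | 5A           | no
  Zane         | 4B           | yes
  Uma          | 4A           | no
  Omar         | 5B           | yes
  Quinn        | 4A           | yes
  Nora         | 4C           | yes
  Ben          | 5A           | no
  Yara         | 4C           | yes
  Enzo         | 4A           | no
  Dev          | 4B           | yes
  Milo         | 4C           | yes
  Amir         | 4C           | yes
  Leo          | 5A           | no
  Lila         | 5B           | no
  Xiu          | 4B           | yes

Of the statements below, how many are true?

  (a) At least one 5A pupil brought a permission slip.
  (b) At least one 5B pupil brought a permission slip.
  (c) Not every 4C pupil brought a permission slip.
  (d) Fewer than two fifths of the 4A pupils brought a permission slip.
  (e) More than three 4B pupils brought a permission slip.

(a) 5A: |A| = 6, |A ∩ B| = 1; needs A ∩ B ≠ ∅ (|A ∩ B| ≥ 1) — true.
(b) 5B: |A| = 5, |A ∩ B| = 1; needs A ∩ B ≠ ∅ (|A ∩ B| ≥ 1) — true.
(c) 4C: |A| = 9, |A ∩ B| = 8; needs A ⊄ B (|A ∖ B| ≥ 1) — true.
(d) 4A: |A| = 5, |A ∩ B| = 2; needs |A ∩ B| / |A| < 2/5 — false.
(e) 4B: |A| = 5, |A ∩ B| = 4; needs |A ∩ B| > 3 — true.

4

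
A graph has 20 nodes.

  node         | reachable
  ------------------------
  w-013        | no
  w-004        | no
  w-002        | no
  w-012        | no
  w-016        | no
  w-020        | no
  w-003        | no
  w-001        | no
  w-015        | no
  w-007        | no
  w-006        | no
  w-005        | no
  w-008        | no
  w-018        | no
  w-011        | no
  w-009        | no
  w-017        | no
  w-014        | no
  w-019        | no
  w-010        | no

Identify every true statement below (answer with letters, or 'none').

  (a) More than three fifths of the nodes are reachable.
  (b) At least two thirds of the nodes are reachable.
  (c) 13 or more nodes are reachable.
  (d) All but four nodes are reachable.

none

|A| = 20, |A ∩ B| = 0, |A ∖ B| = 20.
(a) |A ∩ B| / |A| > 3/5: fails.
(b) |A ∩ B| / |A| ≥ 2/3: fails.
(c) |A ∩ B| ≥ 13: fails.
(d) |A ∖ B| = 4: fails.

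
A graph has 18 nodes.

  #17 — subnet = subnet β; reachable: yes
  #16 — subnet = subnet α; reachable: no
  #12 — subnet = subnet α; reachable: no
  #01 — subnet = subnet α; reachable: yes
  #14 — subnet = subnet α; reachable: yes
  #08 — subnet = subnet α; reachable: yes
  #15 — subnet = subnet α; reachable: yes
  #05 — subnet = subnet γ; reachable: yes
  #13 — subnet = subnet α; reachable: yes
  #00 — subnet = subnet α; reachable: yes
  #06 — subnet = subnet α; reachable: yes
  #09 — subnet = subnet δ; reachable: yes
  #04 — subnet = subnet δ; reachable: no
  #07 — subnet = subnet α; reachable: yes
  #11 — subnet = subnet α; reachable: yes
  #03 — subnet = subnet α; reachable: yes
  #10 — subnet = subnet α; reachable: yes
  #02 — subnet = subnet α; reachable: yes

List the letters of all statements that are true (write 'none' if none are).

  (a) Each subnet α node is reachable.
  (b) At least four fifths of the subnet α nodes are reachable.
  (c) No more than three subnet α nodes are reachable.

|A| = 14, |A ∩ B| = 12, |A ∖ B| = 2.
(a) A ⊆ B, i.e. every element of A is in B (|A ∖ B| = 0): fails.
(b) |A ∩ B| / |A| ≥ 4/5: holds.
(c) |A ∩ B| ≤ 3: fails.

(b)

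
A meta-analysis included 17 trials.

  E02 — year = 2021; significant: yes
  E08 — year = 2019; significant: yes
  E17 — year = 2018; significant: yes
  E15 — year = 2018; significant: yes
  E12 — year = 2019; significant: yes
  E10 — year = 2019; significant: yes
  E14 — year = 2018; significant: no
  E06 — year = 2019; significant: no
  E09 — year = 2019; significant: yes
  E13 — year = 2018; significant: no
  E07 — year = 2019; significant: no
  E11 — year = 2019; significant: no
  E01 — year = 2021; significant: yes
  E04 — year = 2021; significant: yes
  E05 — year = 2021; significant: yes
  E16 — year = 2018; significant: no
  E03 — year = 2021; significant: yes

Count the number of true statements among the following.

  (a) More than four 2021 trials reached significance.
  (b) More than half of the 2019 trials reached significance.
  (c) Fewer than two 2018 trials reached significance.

2

(a) 2021: |A| = 5, |A ∩ B| = 5; needs |A ∩ B| > 4 — true.
(b) 2019: |A| = 7, |A ∩ B| = 4; needs |A ∩ B| > |A ∖ B| — true.
(c) 2018: |A| = 5, |A ∩ B| = 2; needs |A ∩ B| < 2 — false.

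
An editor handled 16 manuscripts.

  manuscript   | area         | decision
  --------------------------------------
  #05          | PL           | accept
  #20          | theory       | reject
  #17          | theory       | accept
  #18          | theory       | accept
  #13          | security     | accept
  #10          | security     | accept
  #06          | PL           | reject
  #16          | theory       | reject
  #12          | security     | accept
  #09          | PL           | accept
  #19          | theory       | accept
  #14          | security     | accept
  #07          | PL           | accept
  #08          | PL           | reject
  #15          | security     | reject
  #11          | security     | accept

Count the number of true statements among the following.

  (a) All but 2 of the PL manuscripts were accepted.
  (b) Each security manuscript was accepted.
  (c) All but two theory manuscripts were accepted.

2

(a) PL: |A| = 5, |A ∩ B| = 3; needs |A ∖ B| = 2 — true.
(b) security: |A| = 6, |A ∩ B| = 5; needs A ⊆ B, i.e. every element of A is in B (|A ∖ B| = 0) — false.
(c) theory: |A| = 5, |A ∩ B| = 3; needs |A ∖ B| = 2 — true.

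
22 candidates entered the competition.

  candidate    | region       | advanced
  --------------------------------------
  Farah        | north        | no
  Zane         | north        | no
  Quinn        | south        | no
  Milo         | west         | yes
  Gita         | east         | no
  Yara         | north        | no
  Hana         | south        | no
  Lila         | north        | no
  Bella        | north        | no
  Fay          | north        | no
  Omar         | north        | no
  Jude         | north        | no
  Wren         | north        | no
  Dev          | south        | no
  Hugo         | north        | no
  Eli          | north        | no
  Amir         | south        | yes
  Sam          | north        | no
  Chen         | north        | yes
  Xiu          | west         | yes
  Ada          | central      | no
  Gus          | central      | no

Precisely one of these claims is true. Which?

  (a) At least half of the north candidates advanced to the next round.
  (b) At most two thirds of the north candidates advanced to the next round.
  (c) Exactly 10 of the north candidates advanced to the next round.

(b)

|A| = 13, |A ∩ B| = 1, |A ∖ B| = 12.
(a) requires |A ∩ B| ≥ |A ∖ B|: false.
(b) requires |A ∩ B| / |A| ≤ 2/3: true.
(c) requires |A ∩ B| = 10: false.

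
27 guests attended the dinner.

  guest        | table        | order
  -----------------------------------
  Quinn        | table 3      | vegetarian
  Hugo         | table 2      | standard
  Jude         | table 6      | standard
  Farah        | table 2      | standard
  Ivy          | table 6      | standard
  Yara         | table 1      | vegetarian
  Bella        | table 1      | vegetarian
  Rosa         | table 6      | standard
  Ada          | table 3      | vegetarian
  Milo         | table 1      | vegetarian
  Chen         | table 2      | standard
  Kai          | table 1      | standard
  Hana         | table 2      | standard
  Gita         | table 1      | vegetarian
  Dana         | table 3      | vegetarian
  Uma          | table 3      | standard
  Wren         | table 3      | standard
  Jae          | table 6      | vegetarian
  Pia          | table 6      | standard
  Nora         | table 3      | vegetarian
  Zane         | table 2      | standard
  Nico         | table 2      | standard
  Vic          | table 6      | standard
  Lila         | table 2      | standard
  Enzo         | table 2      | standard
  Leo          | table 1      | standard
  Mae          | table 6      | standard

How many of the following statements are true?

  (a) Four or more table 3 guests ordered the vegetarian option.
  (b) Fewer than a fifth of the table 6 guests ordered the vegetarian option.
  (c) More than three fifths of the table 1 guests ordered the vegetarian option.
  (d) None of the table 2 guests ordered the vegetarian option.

(a) table 3: |A| = 6, |A ∩ B| = 4; needs |A ∩ B| ≥ 4 — true.
(b) table 6: |A| = 7, |A ∩ B| = 1; needs |A ∩ B| / |A| < 1/5 — true.
(c) table 1: |A| = 6, |A ∩ B| = 4; needs |A ∩ B| / |A| > 3/5 — true.
(d) table 2: |A| = 8, |A ∩ B| = 0; needs A ∩ B = ∅ (|A ∩ B| = 0) — true.

4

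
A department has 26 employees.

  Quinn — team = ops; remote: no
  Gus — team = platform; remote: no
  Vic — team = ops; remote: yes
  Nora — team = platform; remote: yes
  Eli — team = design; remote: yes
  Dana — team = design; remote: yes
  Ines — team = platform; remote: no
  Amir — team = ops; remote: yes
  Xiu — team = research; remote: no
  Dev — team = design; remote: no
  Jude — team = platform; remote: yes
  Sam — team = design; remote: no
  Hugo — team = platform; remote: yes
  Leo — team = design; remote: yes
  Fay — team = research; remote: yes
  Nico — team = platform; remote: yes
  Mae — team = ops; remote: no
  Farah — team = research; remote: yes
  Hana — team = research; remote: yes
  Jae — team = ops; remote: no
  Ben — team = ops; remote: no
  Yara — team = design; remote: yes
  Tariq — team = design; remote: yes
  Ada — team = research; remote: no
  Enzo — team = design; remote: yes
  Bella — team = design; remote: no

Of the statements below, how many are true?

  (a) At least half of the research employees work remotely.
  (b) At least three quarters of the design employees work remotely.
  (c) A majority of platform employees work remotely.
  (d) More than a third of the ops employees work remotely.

2

(a) research: |A| = 5, |A ∩ B| = 3; needs |A ∩ B| ≥ |A ∖ B| — true.
(b) design: |A| = 9, |A ∩ B| = 6; needs |A ∩ B| / |A| ≥ 3/4 — false.
(c) platform: |A| = 6, |A ∩ B| = 4; needs |A ∩ B| > |A ∖ B| — true.
(d) ops: |A| = 6, |A ∩ B| = 2; needs |A ∩ B| / |A| > 1/3 — false.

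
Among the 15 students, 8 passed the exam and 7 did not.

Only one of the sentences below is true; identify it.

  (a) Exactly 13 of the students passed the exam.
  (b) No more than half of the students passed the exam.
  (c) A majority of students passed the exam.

|A| = 15, |A ∩ B| = 8, |A ∖ B| = 7.
(a) requires |A ∩ B| = 13: false.
(b) requires |A ∩ B| ≤ |A ∖ B|: false.
(c) requires |A ∩ B| > |A ∖ B|: true.

(c)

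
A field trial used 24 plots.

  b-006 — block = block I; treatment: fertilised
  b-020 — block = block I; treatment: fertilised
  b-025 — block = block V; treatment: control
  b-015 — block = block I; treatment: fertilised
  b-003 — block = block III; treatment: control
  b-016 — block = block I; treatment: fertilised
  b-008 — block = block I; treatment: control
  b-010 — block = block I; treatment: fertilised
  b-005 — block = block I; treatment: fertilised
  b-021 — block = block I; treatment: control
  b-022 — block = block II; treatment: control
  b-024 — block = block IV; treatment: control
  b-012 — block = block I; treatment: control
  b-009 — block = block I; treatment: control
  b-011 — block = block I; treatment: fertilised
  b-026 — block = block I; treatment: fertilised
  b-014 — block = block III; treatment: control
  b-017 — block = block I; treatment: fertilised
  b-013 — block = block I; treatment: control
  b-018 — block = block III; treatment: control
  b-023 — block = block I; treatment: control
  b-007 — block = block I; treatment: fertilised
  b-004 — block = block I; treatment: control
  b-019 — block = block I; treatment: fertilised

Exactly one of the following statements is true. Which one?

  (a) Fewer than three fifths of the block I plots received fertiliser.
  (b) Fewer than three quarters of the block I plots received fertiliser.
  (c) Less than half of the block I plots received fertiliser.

|A| = 18, |A ∩ B| = 11, |A ∖ B| = 7.
(a) requires |A ∩ B| / |A| < 3/5: false.
(b) requires |A ∩ B| / |A| < 3/4: true.
(c) requires |A ∩ B| < |A ∖ B|: false.

(b)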